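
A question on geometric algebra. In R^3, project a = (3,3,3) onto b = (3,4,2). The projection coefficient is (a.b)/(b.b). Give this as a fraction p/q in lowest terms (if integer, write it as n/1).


Projection coefficient = (a . b) / (b . b)
a . b = 3*3 + 3*4 + 3*2
= 9 + 12 + 6 = 27
b . b = 3^2 + 4^2 + 2^2
= 9 + 16 + 4 = 29
Coefficient = 27/29
In lowest terms: 27/29


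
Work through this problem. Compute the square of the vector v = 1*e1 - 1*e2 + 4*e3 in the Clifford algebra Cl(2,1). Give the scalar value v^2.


v^2 = sum of c_i^2 * e_i^2
Positive signature terms (e_i^2 = +1): 1^2 + (-1)^2 = 2
Negative signature terms (e_j^2 = -1): 4^2 = 16
v^2 = 2 - 16 = -14


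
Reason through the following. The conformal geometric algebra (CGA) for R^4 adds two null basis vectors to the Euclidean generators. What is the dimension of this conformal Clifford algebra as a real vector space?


The conformal model of R^4 uses Cl(5,1): the 4 Euclidean generators plus two extra orthogonal generators e+ (e+^2 = +1) and e- (e-^2 = -1), from which the null vectors e0, einf are built.
Number of generators m = 4 + 2 = 6.
dim Cl(p,q) = 2^m = 2^6 = 64


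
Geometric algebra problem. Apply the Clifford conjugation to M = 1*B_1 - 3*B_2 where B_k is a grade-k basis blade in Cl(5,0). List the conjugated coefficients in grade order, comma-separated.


Clifford conjugate sign for grade k: (-1)^(k(k+1)/2)
Grade 1: (-1)^(1*2/2) = (-1)^1 = -1, coeff 1 -> -1
Grade 2: (-1)^(2*3/2) = (-1)^3 = -1, coeff -3 -> 3
Conjugated coefficients: -1, 3


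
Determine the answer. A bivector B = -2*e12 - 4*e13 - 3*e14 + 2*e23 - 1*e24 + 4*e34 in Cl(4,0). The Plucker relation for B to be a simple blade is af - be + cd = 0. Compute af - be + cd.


Plucker relation: af - be + cd
a*f = (-2)*4 = -8
b*e = (-4)*(-1) = 4
c*d = (-3)*2 = -6
af - be + cd = -8 - 4 + (-6)
= -18


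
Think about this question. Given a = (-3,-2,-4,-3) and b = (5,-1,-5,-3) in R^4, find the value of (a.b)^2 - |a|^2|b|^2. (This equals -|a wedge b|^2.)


a . b = (-3)*5 + (-2)*(-1) + (-4)*(-5) + (-3)*(-3)
= -15 + 2 + 20 + 9 = 16
|a|^2 = (-3)^2 + (-2)^2 + (-4)^2 + (-3)^2 = 38
|b|^2 = 5^2 + (-1)^2 + (-5)^2 + (-3)^2 = 60
(a.b)^2 = 16^2 = 256
|a|^2 * |b|^2 = 38 * 60 = 2280
Result = 256 - 2280 = -2024


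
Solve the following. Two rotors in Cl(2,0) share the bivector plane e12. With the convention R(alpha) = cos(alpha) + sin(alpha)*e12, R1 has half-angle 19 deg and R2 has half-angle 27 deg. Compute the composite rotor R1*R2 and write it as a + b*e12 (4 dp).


Same-plane rotors commute and their half-angles add:
R1*R2 = cos(a1 + a2) + sin(a1 + a2)*e12.
a1 + a2 = 19 + 27 = 46 deg
cos(46 deg) = 0.6947
sin(46 deg) = 0.7193
R1*R2 = 0.6947 + 0.7193*e12


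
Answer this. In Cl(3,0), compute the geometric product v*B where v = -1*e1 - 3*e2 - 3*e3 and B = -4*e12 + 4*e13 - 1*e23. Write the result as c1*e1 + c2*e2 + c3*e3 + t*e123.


vB has grade-1 (vector) and grade-3 (trivector) parts: vB = (v _| B) + (v ^ B).
Vector part <vB>_1:
  e1: -v2*b12 - v3*b13 = -(-3)*(-4) - (-3)*(4) = 0
  e2: v1*b12 - v3*b23 = (-1)*(-4) - (-3)*(-1) = 1
  e3: v1*b13 + v2*b23 = (-1)*(4) + (-3)*(-1) = -1
Trivector part <vB>_3:
  e123: v1*b23 - v2*b13 + v3*b12 = (-1)*(-1) - (-3)*(4) + (-3)*(-4) = 25
vB = 0*e1 + 1*e2 - 1*e3 + 25*e123


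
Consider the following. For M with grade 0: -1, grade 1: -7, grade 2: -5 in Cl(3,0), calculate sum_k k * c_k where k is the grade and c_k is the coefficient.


Grade-weighted sum = sum of grade_k * coefficient_k
0*(-1) = 0
1*(-7) = -7
2*(-5) = -10
Total = 0 + (-7) + (-10) = -17


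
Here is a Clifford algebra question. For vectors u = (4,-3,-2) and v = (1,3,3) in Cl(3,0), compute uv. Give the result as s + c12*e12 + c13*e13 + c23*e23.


In Cl(3,0): e_i^2 = 1, e_ie_j = -e_je_i for i != j.
Scalar part = u . v = 4*1 + (-3)*3 + (-2)*3
= 4 + (-9) + (-6) = -11
e12 coeff = 4*3 - (-3)*1 = 12 - (-3) = 15
e13 coeff = 4*3 - (-2)*1 = 12 - (-2) = 14
e23 coeff = (-3)*3 - (-2)*3 = -9 - (-6) = -3
uv = -11 + 15*e12 + 14*e13 - 3*e23


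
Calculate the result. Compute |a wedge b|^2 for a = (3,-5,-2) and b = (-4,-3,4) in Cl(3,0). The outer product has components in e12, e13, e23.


a wedge b = (a1*b2 - a2*b1)*e12 + (a1*b3 - a3*b1)*e13 + (a2*b3 - a3*b2)*e23
e12 coeff: 3*(-3) - (-5)*(-4) = -9 - 20 = -29
e13 coeff: 3*4 - (-2)*(-4) = 12 - 8 = 4
e23 coeff: (-5)*4 - (-2)*(-3) = -20 - 6 = -26
|a wedge b|^2 = (-29)^2 + 4^2 + (-26)^2
= 841 + 16 + 676
= 1533


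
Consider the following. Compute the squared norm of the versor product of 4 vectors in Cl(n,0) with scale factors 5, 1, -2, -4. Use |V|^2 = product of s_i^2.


Each vector v_i has |v_i|^2 = s_i^2
Squared scales: 5^2 = 25, 1^2 = 1, (-2)^2 = 4, (-4)^2 = 16
|V|^2 = 25 * 1 * 4 * 16
= 1600


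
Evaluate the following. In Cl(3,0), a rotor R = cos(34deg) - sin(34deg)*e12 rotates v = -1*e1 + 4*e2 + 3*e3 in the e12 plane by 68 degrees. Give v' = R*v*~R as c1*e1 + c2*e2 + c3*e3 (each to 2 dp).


Rotor R = cos(34deg) - sin(34deg)*e12
Rotation angle theta = 2 * 34 = 68 degrees in the e12 plane (e1 -> e2).
The component perpendicular to the plane (e3) is invariant: v'_3 = v3 = 3.00
cos(68deg) = 0.3746, sin(68deg) = 0.9272
v'_1 = v1*cos(theta) - v2*sin(theta) = -1*0.3746 - 4*0.9272 = -4.08
v'_2 = v1*sin(theta) + v2*cos(theta) = -1*0.9272 + 4*0.3746 = 0.57
v' = -4.08*e1 + 0.57*e2 + 3.00*e3


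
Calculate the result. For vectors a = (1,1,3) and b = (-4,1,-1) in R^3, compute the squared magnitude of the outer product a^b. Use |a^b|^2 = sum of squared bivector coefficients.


a wedge b = (a1*b2 - a2*b1)*e12 + (a1*b3 - a3*b1)*e13 + (a2*b3 - a3*b2)*e23
e12 coeff: 1*1 - 1*(-4) = 1 - (-4) = 5
e13 coeff: 1*(-1) - 3*(-4) = -1 - (-12) = 11
e23 coeff: 1*(-1) - 3*1 = -1 - 3 = -4
|a wedge b|^2 = 5^2 + 11^2 + (-4)^2
= 25 + 121 + 16
= 162


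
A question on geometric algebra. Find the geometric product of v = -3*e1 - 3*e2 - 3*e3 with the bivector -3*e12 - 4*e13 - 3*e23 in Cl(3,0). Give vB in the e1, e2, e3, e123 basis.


vB has grade-1 (vector) and grade-3 (trivector) parts: vB = (v _| B) + (v ^ B).
Vector part <vB>_1:
  e1: -v2*b12 - v3*b13 = -(-3)*(-3) - (-3)*(-4) = -21
  e2: v1*b12 - v3*b23 = (-3)*(-3) - (-3)*(-3) = 0
  e3: v1*b13 + v2*b23 = (-3)*(-4) + (-3)*(-3) = 21
Trivector part <vB>_3:
  e123: v1*b23 - v2*b13 + v3*b12 = (-3)*(-3) - (-3)*(-4) + (-3)*(-3) = 6
vB = -21*e1 + 0*e2 + 21*e3 + 6*e123


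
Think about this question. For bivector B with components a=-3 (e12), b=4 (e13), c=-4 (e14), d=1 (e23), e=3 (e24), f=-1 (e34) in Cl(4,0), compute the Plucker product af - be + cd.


Plucker relation: af - be + cd
a*f = (-3)*(-1) = 3
b*e = 4*3 = 12
c*d = (-4)*1 = -4
af - be + cd = 3 - 12 + (-4)
= -13


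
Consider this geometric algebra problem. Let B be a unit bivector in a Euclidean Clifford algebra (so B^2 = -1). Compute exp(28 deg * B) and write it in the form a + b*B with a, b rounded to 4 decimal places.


For a unit bivector B with B^2 = -1, the exponential series gives
e^(theta*B) = cos(theta) + sin(theta)*B (the GA analogue of Euler's formula).
theta = 28 degrees = 0.488692 rad
cos(28 deg) = 0.8829
sin(28 deg) = 0.4695
exp(theta*B) = 0.8829 + 0.4695*B


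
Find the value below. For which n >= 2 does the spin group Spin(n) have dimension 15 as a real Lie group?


dim Spin(n) = dim so(n) = n(n-1)/2.
Solve n(n-1)/2 = 15, i.e. n^2 - n - 30 = 0.
Discriminant = 1 + 8*15 = 121
n = (1 + sqrt(121))/2 = (1 + 11)/2 = 6


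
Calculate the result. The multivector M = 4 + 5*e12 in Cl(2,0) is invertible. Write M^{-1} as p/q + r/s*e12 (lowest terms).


M = 4 + 5*e12, where e12^2 = -1.
Since M commutes with its reverse ~M = a - b*e12, M * ~M = a^2 - b^2*e12^2 = a^2 + b^2.
So M^{-1} = ~M / (a^2 + b^2) = (a - b*e12)/(a^2 + b^2).
a^2 + b^2 = 16 + 25 = 41
Scalar part = 4/41 = 4/41
Bivector coeff = -5/41 = -5/41
M^{-1} = 4/41 - 5/41*e12


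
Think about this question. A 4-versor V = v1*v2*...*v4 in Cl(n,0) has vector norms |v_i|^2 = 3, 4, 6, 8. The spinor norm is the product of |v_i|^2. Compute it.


Spinor norm N(V) = |v1|^2 * |v2|^2 * ... * |v4|^2
= 3 * 4 * 6 * 8
Running product: 3, 12, 72, 576
N(V) = 576


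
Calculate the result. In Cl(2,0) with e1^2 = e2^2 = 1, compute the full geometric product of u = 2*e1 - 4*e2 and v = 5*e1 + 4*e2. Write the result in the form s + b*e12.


Expand: (2*e1 - 4*e2)(5*e1 + 4*e2)
= 2*5*e1e1 + 2*4*e1e2 + (-4)*5*e2e1 + (-4)*4*e2e2
Using e1^2 = e2^2 = 1, e2e1 = -e1e2:
Scalar part s = 2*5 + (-4)*4 = 10 + (-16) = -6
Bivector part b = 2*4 - (-4)*5 = 8 - (-20) = 28
uv = -6 + 28*e12


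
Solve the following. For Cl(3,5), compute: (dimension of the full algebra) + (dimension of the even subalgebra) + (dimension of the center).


n = 3 + 5 = 8
Total dim = 2^8 = 256
Even subalgebra dim = 2^7 = 128
n is even, so center dim = 1
Sum = 256 + 128 + 1 = 385


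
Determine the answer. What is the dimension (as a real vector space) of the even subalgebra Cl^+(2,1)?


Even subalgebra dimension = 2^(n-1)
n = 2 + 1 = 3
2^(3 - 1) = 2^2 = 4
Verification: sum of C(3,k) for even k = 1 + 3 = 4
Result = 4


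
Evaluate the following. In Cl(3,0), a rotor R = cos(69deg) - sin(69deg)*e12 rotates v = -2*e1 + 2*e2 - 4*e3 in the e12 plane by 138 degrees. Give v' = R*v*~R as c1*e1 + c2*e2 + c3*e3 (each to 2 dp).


Rotor R = cos(69deg) - sin(69deg)*e12
Rotation angle theta = 2 * 69 = 138 degrees in the e12 plane (e1 -> e2).
The component perpendicular to the plane (e3) is invariant: v'_3 = v3 = -4.00
cos(138deg) = -0.7431, sin(138deg) = 0.6691
v'_1 = v1*cos(theta) - v2*sin(theta) = -2*(-0.7431) - 2*0.6691 = 0.15
v'_2 = v1*sin(theta) + v2*cos(theta) = -2*0.6691 + 2*(-0.7431) = -2.82
v' = 0.15*e1 - 2.82*e2 - 4.00*e3


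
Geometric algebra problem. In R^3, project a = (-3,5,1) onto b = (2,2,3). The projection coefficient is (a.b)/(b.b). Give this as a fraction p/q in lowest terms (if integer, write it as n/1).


Projection coefficient = (a . b) / (b . b)
a . b = (-3)*2 + 5*2 + 1*3
= -6 + 10 + 3 = 7
b . b = 2^2 + 2^2 + 3^2
= 4 + 4 + 9 = 17
Coefficient = 7/17
In lowest terms: 7/17


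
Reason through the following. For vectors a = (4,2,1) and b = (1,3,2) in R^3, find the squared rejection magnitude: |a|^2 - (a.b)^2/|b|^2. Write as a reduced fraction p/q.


|a|^2 = 4^2 + 2^2 + 1^2 = 21
|b|^2 = 1^2 + 3^2 + 2^2 = 14
a . b = 4*1 + 2*3 + 1*2 = 12
(a.b)^2 = 12^2 = 144
|rej|^2 = 21 - 144/14
= (294 - 144)/14
= 150/14
In lowest terms: 75/7


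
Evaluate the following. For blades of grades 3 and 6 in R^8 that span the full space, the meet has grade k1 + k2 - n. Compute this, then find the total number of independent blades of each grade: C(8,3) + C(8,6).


Meet grade = grade(A) + grade(B) - n
= 3 + 6 - 8 = 1
C(8,3) = 56
C(8,6) = 28
dim_A + dim_B = 56 + 28 = 84


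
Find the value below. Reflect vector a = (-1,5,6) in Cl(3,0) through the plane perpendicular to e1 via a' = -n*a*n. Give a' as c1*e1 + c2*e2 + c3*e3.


Reflection formula: a' = -n*a*n, with n = e1 (unit vector, n^2 = 1).
For reflection through hyperplane perp to e1:
The component along e1 flips sign, others stay.
a = (-1, 5, 6)
a' = (1, 5, 6)
a' = 1*e1 + 5*e2 + 6*e3


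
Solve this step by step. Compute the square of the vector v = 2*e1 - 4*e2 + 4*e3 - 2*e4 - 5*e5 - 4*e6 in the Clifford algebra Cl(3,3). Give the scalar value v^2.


v^2 = sum of c_i^2 * e_i^2
Positive signature terms (e_i^2 = +1): 2^2 + (-4)^2 + 4^2 = 36
Negative signature terms (e_j^2 = -1): (-2)^2 + (-5)^2 + (-4)^2 = 45
v^2 = 36 - 45 = -9


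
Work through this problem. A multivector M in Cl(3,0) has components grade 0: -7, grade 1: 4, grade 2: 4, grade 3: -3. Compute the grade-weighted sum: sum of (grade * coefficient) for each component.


Grade-weighted sum = sum of grade_k * coefficient_k
0*(-7) = 0
1*4 = 4
2*4 = 8
3*(-3) = -9
Total = 0 + 4 + 8 + (-9) = 3


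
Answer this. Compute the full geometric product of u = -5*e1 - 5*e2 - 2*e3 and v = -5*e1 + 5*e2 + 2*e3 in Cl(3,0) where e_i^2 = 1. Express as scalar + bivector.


In Cl(3,0): e_i^2 = 1, e_ie_j = -e_je_i for i != j.
Scalar part = u . v = (-5)*(-5) + (-5)*5 + (-2)*2
= 25 + (-25) + (-4) = -4
e12 coeff = (-5)*5 - (-5)*(-5) = -25 - 25 = -50
e13 coeff = (-5)*2 - (-2)*(-5) = -10 - 10 = -20
e23 coeff = (-5)*2 - (-2)*5 = -10 - (-10) = 0
uv = -4 - 50*e12 - 20*e13 + 0*e23


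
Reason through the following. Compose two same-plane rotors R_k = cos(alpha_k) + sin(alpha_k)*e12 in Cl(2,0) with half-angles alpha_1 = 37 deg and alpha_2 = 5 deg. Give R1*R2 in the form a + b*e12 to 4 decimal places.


Same-plane rotors commute and their half-angles add:
R1*R2 = cos(a1 + a2) + sin(a1 + a2)*e12.
a1 + a2 = 37 + 5 = 42 deg
cos(42 deg) = 0.7431
sin(42 deg) = 0.6691
R1*R2 = 0.7431 + 0.6691*e12


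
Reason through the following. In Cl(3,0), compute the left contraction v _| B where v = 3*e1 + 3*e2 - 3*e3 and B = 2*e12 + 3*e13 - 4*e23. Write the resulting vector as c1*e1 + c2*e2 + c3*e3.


Left contraction v _| B = <vB>_1 (grade-1 part of the geometric product vB).
Using e1_|e12 = e2, e2_|e12 = -e1, e1_|e13 = e3, e3_|e13 = -e1, e2_|e23 = e3, e3_|e23 = -e2:
e1 coeff: -v2*b12 - v3*b13 = -(3)*(2) - (-3)*(3) = 3
e2 coeff: v1*b12 - v3*b23 = (3)*(2) - (-3)*(-4) = -6
e3 coeff: v1*b13 + v2*b23 = (3)*(3) + (3)*(-4) = -3
v _| B = 3*e1 - 6*e2 - 3*e3


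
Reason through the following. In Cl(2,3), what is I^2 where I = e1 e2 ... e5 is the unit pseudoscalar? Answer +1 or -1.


The pseudoscalar I = e1...e_n (product of all n generators) of Cl(p,q) satisfies I^2 = (-1)^(q + n(n-1)/2).
p = 2, q = 3, n = p + q = 5
n(n-1)/2 = 5 * 4 / 2 = 10
Exponent = q + n(n-1)/2 = 3 + 10 = 13
I^2 = (-1)^13 = -1


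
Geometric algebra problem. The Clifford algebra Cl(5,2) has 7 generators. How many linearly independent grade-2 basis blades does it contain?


Number of grade-k basis blades in Cl(p,q) with n = p + q is C(n, k).
n = 5 + 2 = 7
C(7, 2) = 7! / (2! * 5!)
= 5040 / (2 * 120)
= 21


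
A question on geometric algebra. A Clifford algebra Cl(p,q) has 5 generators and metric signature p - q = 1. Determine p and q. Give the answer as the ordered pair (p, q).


We need p + q = 5 and p - q = 1.
Adding: 2p = 5 + 1 = 6, so p = 3.
Then q = 5 - 3 = 2.
(p, q) = (3, 2)


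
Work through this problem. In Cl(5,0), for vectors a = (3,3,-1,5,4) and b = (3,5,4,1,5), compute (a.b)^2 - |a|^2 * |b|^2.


a . b = 3*3 + 3*5 + (-1)*4 + 5*1 + 4*5
= 9 + 15 + (-4) + 5 + 20 = 45
|a|^2 = 3^2 + 3^2 + (-1)^2 + 5^2 + 4^2 = 60
|b|^2 = 3^2 + 5^2 + 4^2 + 1^2 + 5^2 = 76
(a.b)^2 = 45^2 = 2025
|a|^2 * |b|^2 = 60 * 76 = 4560
Result = 2025 - 4560 = -2535


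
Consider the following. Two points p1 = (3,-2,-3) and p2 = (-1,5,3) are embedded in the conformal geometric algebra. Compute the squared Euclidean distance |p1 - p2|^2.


p1 - p2 = (4, -7, -6)
|p1 - p2|^2 = 4^2 + (-7)^2 + (-6)^2
= 16 + 49 + 36
= 101


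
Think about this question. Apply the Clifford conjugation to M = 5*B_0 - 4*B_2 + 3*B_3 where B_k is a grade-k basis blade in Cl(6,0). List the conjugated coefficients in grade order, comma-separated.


Clifford conjugate sign for grade k: (-1)^(k(k+1)/2)
Grade 0: (-1)^(0*1/2) = (-1)^0 = 1, coeff 5 -> 5
Grade 2: (-1)^(2*3/2) = (-1)^3 = -1, coeff -4 -> 4
Grade 3: (-1)^(3*4/2) = (-1)^6 = 1, coeff 3 -> 3
Conjugated coefficients: 5, 4, 3


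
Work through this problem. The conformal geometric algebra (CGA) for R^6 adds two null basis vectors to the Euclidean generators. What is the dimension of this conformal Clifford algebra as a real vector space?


The conformal model of R^6 uses Cl(7,1): the 6 Euclidean generators plus two extra orthogonal generators e+ (e+^2 = +1) and e- (e-^2 = -1), from which the null vectors e0, einf are built.
Number of generators m = 6 + 2 = 8.
dim Cl(p,q) = 2^m = 2^8 = 256


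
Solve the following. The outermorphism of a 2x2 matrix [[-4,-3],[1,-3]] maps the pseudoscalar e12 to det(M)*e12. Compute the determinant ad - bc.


The outermorphism of a linear map f sends e1^e2 to f(e1)^f(e2).
f(e1) = -4*e1 + 1*e2
f(e2) = -3*e1 - 3*e2
f(e1) ^ f(e2) = (-4*e1 + 1*e2) ^ (-3*e1 - 3*e2)
= (-4)*(-3)*e12 + 1*(-3)*e21
= (12 - (-3))*e12
= 15*e12
Coefficient = 15


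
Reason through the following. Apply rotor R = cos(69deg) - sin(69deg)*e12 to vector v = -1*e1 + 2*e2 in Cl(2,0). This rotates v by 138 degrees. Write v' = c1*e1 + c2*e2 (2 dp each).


Rotor R = cos(69deg) - sin(69deg)*e12
Rotation angle theta = 2 * 69 = 138 degrees
v' = R*v*~R rotates v by theta.
cos(138deg) = -0.7431, sin(138deg) = 0.6691
v'_1 = -1*cos(138deg) - 2*sin(138deg)
= -1*(-0.7431) - 2*0.6691
= -0.60
v'_2 = -1*sin(138deg) + 2*cos(138deg)
= -1*0.6691 + 2*(-0.7431)
= -2.16
v' = -0.60*e1 - 2.16*e2


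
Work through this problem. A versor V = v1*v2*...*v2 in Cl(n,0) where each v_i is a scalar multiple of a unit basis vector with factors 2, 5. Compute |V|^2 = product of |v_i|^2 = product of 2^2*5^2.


Each vector v_i has |v_i|^2 = s_i^2
Squared scales: 2^2 = 4, 5^2 = 25
|V|^2 = 4 * 25
= 100


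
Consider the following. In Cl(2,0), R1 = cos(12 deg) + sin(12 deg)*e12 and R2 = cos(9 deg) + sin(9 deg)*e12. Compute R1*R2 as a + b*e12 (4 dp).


Same-plane rotors commute and their half-angles add:
R1*R2 = cos(a1 + a2) + sin(a1 + a2)*e12.
a1 + a2 = 12 + 9 = 21 deg
cos(21 deg) = 0.9336
sin(21 deg) = 0.3584
R1*R2 = 0.9336 + 0.3584*e12


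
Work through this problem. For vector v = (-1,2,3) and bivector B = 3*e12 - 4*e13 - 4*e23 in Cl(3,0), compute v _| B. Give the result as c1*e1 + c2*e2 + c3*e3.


Left contraction v _| B = <vB>_1 (grade-1 part of the geometric product vB).
Using e1_|e12 = e2, e2_|e12 = -e1, e1_|e13 = e3, e3_|e13 = -e1, e2_|e23 = e3, e3_|e23 = -e2:
e1 coeff: -v2*b12 - v3*b13 = -(2)*(3) - (3)*(-4) = 6
e2 coeff: v1*b12 - v3*b23 = (-1)*(3) - (3)*(-4) = 9
e3 coeff: v1*b13 + v2*b23 = (-1)*(-4) + (2)*(-4) = -4
v _| B = 6*e1 + 9*e2 - 4*e3


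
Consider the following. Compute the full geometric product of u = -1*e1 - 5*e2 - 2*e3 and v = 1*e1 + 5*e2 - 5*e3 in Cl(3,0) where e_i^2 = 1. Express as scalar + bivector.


In Cl(3,0): e_i^2 = 1, e_ie_j = -e_je_i for i != j.
Scalar part = u . v = (-1)*1 + (-5)*5 + (-2)*(-5)
= -1 + (-25) + 10 = -16
e12 coeff = (-1)*5 - (-5)*1 = -5 - (-5) = 0
e13 coeff = (-1)*(-5) - (-2)*1 = 5 - (-2) = 7
e23 coeff = (-5)*(-5) - (-2)*5 = 25 - (-10) = 35
uv = -16 + 0*e12 + 7*e13 + 35*e23


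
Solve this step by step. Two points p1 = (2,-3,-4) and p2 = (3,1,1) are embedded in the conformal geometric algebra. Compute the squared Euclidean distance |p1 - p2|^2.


p1 - p2 = (-1, -4, -5)
|p1 - p2|^2 = (-1)^2 + (-4)^2 + (-5)^2
= 1 + 16 + 25
= 42


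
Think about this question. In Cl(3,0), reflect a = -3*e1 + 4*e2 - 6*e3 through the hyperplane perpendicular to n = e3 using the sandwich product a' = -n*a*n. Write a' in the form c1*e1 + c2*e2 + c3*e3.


Reflection formula: a' = -n*a*n, with n = e3 (unit vector, n^2 = 1).
For reflection through hyperplane perp to e3:
The component along e3 flips sign, others stay.
a = (-3, 4, -6)
a' = (-3, 4, 6)
a' = -3*e1 + 4*e2 + 6*e3


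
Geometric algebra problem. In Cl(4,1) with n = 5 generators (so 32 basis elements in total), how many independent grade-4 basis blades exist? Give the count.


Number of grade-k basis blades in Cl(p,q) with n = p + q is C(n, k).
n = 4 + 1 = 5
C(5, 4) = 5! / (4! * 1!)
= 120 / (24 * 1)
= 5


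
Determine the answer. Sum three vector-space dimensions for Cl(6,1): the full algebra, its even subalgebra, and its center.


n = 6 + 1 = 7
Total dim = 2^7 = 128
Even subalgebra dim = 2^6 = 64
n is odd, so center dim = 2
Sum = 128 + 64 + 2 = 194


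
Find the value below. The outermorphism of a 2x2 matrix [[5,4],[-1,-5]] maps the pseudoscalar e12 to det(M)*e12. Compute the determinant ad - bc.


The outermorphism of a linear map f sends e1^e2 to f(e1)^f(e2).
f(e1) = 5*e1 - 1*e2
f(e2) = 4*e1 - 5*e2
f(e1) ^ f(e2) = (5*e1 - 1*e2) ^ (4*e1 - 5*e2)
= 5*(-5)*e12 + (-1)*4*e21
= (-25 - (-4))*e12
= -21*e12
Coefficient = -21


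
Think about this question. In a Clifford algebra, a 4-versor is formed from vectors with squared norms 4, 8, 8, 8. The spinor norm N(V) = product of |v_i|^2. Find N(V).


Spinor norm N(V) = |v1|^2 * |v2|^2 * ... * |v4|^2
= 4 * 8 * 8 * 8
Running product: 4, 32, 256, 2048
N(V) = 2048


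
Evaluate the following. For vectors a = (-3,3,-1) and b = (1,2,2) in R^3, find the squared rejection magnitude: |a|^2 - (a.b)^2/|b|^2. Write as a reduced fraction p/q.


|a|^2 = (-3)^2 + 3^2 + (-1)^2 = 19
|b|^2 = 1^2 + 2^2 + 2^2 = 9
a . b = (-3)*1 + 3*2 + (-1)*2 = 1
(a.b)^2 = 1^2 = 1
|rej|^2 = 19 - 1/9
= (171 - 1)/9
= 170/9
In lowest terms: 170/9


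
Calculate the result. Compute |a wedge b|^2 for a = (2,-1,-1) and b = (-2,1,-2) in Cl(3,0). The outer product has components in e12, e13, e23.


a wedge b = (a1*b2 - a2*b1)*e12 + (a1*b3 - a3*b1)*e13 + (a2*b3 - a3*b2)*e23
e12 coeff: 2*1 - (-1)*(-2) = 2 - 2 = 0
e13 coeff: 2*(-2) - (-1)*(-2) = -4 - 2 = -6
e23 coeff: (-1)*(-2) - (-1)*1 = 2 - (-1) = 3
|a wedge b|^2 = 0^2 + (-6)^2 + 3^2
= 0 + 36 + 9
= 45


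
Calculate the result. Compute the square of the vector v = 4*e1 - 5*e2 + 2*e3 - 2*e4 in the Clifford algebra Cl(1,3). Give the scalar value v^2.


v^2 = sum of c_i^2 * e_i^2
Positive signature terms (e_i^2 = +1): 4^2 = 16
Negative signature terms (e_j^2 = -1): (-5)^2 + 2^2 + (-2)^2 = 33
v^2 = 16 - 33 = -17


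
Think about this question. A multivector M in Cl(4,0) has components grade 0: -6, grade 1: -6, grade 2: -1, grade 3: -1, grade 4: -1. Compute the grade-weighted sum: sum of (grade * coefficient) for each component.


Grade-weighted sum = sum of grade_k * coefficient_k
0*(-6) = 0
1*(-6) = -6
2*(-1) = -2
3*(-1) = -3
4*(-1) = -4
Total = 0 + (-6) + (-2) + (-3) + (-4) = -15


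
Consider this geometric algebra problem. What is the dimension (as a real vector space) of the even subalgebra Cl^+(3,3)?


Even subalgebra dimension = 2^(n-1)
n = 3 + 3 = 6
2^(6 - 1) = 2^5 = 32
Verification: sum of C(6,k) for even k = 1 + 15 + 15 + 1 = 32
Result = 32


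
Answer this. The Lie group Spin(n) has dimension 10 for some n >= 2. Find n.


dim Spin(n) = dim so(n) = n(n-1)/2.
Solve n(n-1)/2 = 10, i.e. n^2 - n - 20 = 0.
Discriminant = 1 + 8*10 = 81
n = (1 + sqrt(81))/2 = (1 + 9)/2 = 5


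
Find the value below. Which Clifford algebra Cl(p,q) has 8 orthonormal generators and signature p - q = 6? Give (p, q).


We need p + q = 8 and p - q = 6.
Adding: 2p = 8 + 6 = 14, so p = 7.
Then q = 8 - 7 = 1.
(p, q) = (7, 1)


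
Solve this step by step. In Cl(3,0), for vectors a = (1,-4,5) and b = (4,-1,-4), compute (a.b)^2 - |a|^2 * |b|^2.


a . b = 1*4 + (-4)*(-1) + 5*(-4)
= 4 + 4 + (-20) = -12
|a|^2 = 1^2 + (-4)^2 + 5^2 = 42
|b|^2 = 4^2 + (-1)^2 + (-4)^2 = 33
(a.b)^2 = (-12)^2 = 144
|a|^2 * |b|^2 = 42 * 33 = 1386
Result = 144 - 1386 = -1242


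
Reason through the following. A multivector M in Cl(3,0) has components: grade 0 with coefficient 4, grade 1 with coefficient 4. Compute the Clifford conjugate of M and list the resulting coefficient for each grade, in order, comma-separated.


Clifford conjugate sign for grade k: (-1)^(k(k+1)/2)
Grade 0: (-1)^(0*1/2) = (-1)^0 = 1, coeff 4 -> 4
Grade 1: (-1)^(1*2/2) = (-1)^1 = -1, coeff 4 -> -4
Conjugated coefficients: 4, -4


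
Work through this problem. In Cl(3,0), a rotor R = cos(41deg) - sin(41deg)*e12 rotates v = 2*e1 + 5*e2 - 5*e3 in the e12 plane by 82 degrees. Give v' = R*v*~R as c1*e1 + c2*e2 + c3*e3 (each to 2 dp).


Rotor R = cos(41deg) - sin(41deg)*e12
Rotation angle theta = 2 * 41 = 82 degrees in the e12 plane (e1 -> e2).
The component perpendicular to the plane (e3) is invariant: v'_3 = v3 = -5.00
cos(82deg) = 0.1392, sin(82deg) = 0.9903
v'_1 = v1*cos(theta) - v2*sin(theta) = 2*0.1392 - 5*0.9903 = -4.67
v'_2 = v1*sin(theta) + v2*cos(theta) = 2*0.9903 + 5*0.1392 = 2.68
v' = -4.67*e1 + 2.68*e2 - 5.00*e3


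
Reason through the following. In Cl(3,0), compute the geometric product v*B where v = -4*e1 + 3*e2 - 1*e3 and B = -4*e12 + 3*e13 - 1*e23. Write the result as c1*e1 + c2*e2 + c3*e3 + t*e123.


vB has grade-1 (vector) and grade-3 (trivector) parts: vB = (v _| B) + (v ^ B).
Vector part <vB>_1:
  e1: -v2*b12 - v3*b13 = -(3)*(-4) - (-1)*(3) = 15
  e2: v1*b12 - v3*b23 = (-4)*(-4) - (-1)*(-1) = 15
  e3: v1*b13 + v2*b23 = (-4)*(3) + (3)*(-1) = -15
Trivector part <vB>_3:
  e123: v1*b23 - v2*b13 + v3*b12 = (-4)*(-1) - (3)*(3) + (-1)*(-4) = -1
vB = 15*e1 + 15*e2 - 15*e3 - 1*e123


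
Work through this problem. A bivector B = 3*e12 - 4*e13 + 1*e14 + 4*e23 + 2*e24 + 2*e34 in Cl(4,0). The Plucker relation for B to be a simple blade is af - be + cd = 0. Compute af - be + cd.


Plucker relation: af - be + cd
a*f = 3*2 = 6
b*e = (-4)*2 = -8
c*d = 1*4 = 4
af - be + cd = 6 - (-8) + 4
= 18


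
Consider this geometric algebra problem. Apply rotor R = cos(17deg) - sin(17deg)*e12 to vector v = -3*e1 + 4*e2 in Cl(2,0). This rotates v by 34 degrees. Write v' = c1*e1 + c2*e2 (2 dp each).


Rotor R = cos(17deg) - sin(17deg)*e12
Rotation angle theta = 2 * 17 = 34 degrees
v' = R*v*~R rotates v by theta.
cos(34deg) = 0.8290, sin(34deg) = 0.5592
v'_1 = -3*cos(34deg) - 4*sin(34deg)
= -3*0.8290 - 4*0.5592
= -4.72
v'_2 = -3*sin(34deg) + 4*cos(34deg)
= -3*0.5592 + 4*0.8290
= 1.64
v' = -4.72*e1 + 1.64*e2


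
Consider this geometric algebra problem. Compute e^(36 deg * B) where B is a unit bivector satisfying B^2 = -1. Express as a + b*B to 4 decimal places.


For a unit bivector B with B^2 = -1, the exponential series gives
e^(theta*B) = cos(theta) + sin(theta)*B (the GA analogue of Euler's formula).
theta = 36 degrees = 0.628319 rad
cos(36 deg) = 0.8090
sin(36 deg) = 0.5878
exp(theta*B) = 0.8090 + 0.5878*B


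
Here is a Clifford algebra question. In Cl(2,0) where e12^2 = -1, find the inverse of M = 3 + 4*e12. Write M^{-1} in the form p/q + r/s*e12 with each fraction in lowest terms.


M = 3 + 4*e12, where e12^2 = -1.
Since M commutes with its reverse ~M = a - b*e12, M * ~M = a^2 - b^2*e12^2 = a^2 + b^2.
So M^{-1} = ~M / (a^2 + b^2) = (a - b*e12)/(a^2 + b^2).
a^2 + b^2 = 9 + 16 = 25
Scalar part = 3/25 = 3/25
Bivector coeff = -4/25 = -4/25
M^{-1} = 3/25 - 4/25*e12


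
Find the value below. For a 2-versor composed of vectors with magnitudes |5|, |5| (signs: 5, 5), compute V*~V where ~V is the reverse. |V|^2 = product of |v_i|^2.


Each vector v_i has |v_i|^2 = s_i^2
Squared scales: 5^2 = 25, 5^2 = 25
|V|^2 = 25 * 25
= 625


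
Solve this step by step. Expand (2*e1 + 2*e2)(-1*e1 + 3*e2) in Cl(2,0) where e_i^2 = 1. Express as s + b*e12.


Expand: (2*e1 + 2*e2)(-1*e1 + 3*e2)
= 2*(-1)*e1e1 + 2*3*e1e2 + 2*(-1)*e2e1 + 2*3*e2e2
Using e1^2 = e2^2 = 1, e2e1 = -e1e2:
Scalar part s = 2*(-1) + 2*3 = -2 + 6 = 4
Bivector part b = 2*3 - 2*(-1) = 6 - (-2) = 8
uv = 4 + 8*e12


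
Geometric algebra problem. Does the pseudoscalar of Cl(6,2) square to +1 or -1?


The pseudoscalar I = e1...e_n (product of all n generators) of Cl(p,q) satisfies I^2 = (-1)^(q + n(n-1)/2).
p = 6, q = 2, n = p + q = 8
n(n-1)/2 = 8 * 7 / 2 = 28
Exponent = q + n(n-1)/2 = 2 + 28 = 30
I^2 = (-1)^30 = +1


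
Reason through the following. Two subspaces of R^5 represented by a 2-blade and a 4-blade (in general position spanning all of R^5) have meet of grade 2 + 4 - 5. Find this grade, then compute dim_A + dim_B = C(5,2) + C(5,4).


Meet grade = grade(A) + grade(B) - n
= 2 + 4 - 5 = 1
C(5,2) = 10
C(5,4) = 5
dim_A + dim_B = 10 + 5 = 15


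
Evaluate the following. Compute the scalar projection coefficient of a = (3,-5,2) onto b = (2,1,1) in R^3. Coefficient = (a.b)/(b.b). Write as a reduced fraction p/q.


Projection coefficient = (a . b) / (b . b)
a . b = 3*2 + (-5)*1 + 2*1
= 6 + (-5) + 2 = 3
b . b = 2^2 + 1^2 + 1^2
= 4 + 1 + 1 = 6
Coefficient = 3/6
In lowest terms: 1/2


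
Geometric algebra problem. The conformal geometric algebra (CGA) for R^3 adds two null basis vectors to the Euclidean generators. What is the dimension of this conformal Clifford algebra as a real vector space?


The conformal model of R^3 uses Cl(4,1): the 3 Euclidean generators plus two extra orthogonal generators e+ (e+^2 = +1) and e- (e-^2 = -1), from which the null vectors e0, einf are built.
Number of generators m = 3 + 2 = 5.
dim Cl(p,q) = 2^m = 2^5 = 32


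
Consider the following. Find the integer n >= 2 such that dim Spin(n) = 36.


dim Spin(n) = dim so(n) = n(n-1)/2.
Solve n(n-1)/2 = 36, i.e. n^2 - n - 72 = 0.
Discriminant = 1 + 8*36 = 289
n = (1 + sqrt(289))/2 = (1 + 17)/2 = 9


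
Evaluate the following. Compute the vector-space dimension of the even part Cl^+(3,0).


Even subalgebra dimension = 2^(n-1)
n = 3 + 0 = 3
2^(3 - 1) = 2^2 = 4
Verification: sum of C(3,k) for even k = 1 + 3 = 4
Result = 4


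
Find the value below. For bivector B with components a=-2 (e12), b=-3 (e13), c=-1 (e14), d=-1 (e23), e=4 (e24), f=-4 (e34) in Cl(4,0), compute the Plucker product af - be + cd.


Plucker relation: af - be + cd
a*f = (-2)*(-4) = 8
b*e = (-3)*4 = -12
c*d = (-1)*(-1) = 1
af - be + cd = 8 - (-12) + 1
= 21


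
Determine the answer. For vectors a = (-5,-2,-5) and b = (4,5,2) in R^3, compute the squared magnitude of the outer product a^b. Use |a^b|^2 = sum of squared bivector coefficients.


a wedge b = (a1*b2 - a2*b1)*e12 + (a1*b3 - a3*b1)*e13 + (a2*b3 - a3*b2)*e23
e12 coeff: (-5)*5 - (-2)*4 = -25 - (-8) = -17
e13 coeff: (-5)*2 - (-5)*4 = -10 - (-20) = 10
e23 coeff: (-2)*2 - (-5)*5 = -4 - (-25) = 21
|a wedge b|^2 = (-17)^2 + 10^2 + 21^2
= 289 + 100 + 441
= 830


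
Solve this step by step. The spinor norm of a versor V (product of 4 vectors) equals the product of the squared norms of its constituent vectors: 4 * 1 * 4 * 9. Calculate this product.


Spinor norm N(V) = |v1|^2 * |v2|^2 * ... * |v4|^2
= 4 * 1 * 4 * 9
Running product: 4, 4, 16, 144
N(V) = 144


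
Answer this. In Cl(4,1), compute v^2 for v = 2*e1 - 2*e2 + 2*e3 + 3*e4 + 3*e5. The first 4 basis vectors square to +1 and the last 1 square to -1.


v^2 = sum of c_i^2 * e_i^2
Positive signature terms (e_i^2 = +1): 2^2 + (-2)^2 + 2^2 + 3^2 = 21
Negative signature terms (e_j^2 = -1): 3^2 = 9
v^2 = 21 - 9 = 12


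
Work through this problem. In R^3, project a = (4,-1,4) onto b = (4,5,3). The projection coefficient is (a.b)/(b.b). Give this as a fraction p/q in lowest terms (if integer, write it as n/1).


Projection coefficient = (a . b) / (b . b)
a . b = 4*4 + (-1)*5 + 4*3
= 16 + (-5) + 12 = 23
b . b = 4^2 + 5^2 + 3^2
= 16 + 25 + 9 = 50
Coefficient = 23/50
In lowest terms: 23/50


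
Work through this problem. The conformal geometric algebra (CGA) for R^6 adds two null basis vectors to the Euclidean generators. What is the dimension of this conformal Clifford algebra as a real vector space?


The conformal model of R^6 uses Cl(7,1): the 6 Euclidean generators plus two extra orthogonal generators e+ (e+^2 = +1) and e- (e-^2 = -1), from which the null vectors e0, einf are built.
Number of generators m = 6 + 2 = 8.
dim Cl(p,q) = 2^m = 2^8 = 256


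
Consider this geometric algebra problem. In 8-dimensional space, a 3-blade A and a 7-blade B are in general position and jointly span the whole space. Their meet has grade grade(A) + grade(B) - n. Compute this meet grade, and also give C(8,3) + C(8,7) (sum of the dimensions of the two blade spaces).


Meet grade = grade(A) + grade(B) - n
= 3 + 7 - 8 = 2
C(8,3) = 56
C(8,7) = 8
dim_A + dim_B = 56 + 8 = 64


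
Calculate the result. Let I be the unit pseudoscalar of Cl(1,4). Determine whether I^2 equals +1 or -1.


The pseudoscalar I = e1...e_n (product of all n generators) of Cl(p,q) satisfies I^2 = (-1)^(q + n(n-1)/2).
p = 1, q = 4, n = p + q = 5
n(n-1)/2 = 5 * 4 / 2 = 10
Exponent = q + n(n-1)/2 = 4 + 10 = 14
I^2 = (-1)^14 = +1


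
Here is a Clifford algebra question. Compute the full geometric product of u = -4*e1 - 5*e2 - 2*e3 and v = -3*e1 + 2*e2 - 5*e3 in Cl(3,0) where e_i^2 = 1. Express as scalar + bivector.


In Cl(3,0): e_i^2 = 1, e_ie_j = -e_je_i for i != j.
Scalar part = u . v = (-4)*(-3) + (-5)*2 + (-2)*(-5)
= 12 + (-10) + 10 = 12
e12 coeff = (-4)*2 - (-5)*(-3) = -8 - 15 = -23
e13 coeff = (-4)*(-5) - (-2)*(-3) = 20 - 6 = 14
e23 coeff = (-5)*(-5) - (-2)*2 = 25 - (-4) = 29
uv = 12 - 23*e12 + 14*e13 + 29*e23


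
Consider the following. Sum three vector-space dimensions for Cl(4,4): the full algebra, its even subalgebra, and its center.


n = 4 + 4 = 8
Total dim = 2^8 = 256
Even subalgebra dim = 2^7 = 128
n is even, so center dim = 1
Sum = 256 + 128 + 1 = 385


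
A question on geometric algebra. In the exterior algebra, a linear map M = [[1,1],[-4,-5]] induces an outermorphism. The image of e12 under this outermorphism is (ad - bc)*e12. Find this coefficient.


The outermorphism of a linear map f sends e1^e2 to f(e1)^f(e2).
f(e1) = 1*e1 - 4*e2
f(e2) = 1*e1 - 5*e2
f(e1) ^ f(e2) = (1*e1 - 4*e2) ^ (1*e1 - 5*e2)
= 1*(-5)*e12 + (-4)*1*e21
= (-5 - (-4))*e12
= -1*e12
Coefficient = -1


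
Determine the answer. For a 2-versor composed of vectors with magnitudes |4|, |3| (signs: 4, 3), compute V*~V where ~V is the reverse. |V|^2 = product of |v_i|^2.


Each vector v_i has |v_i|^2 = s_i^2
Squared scales: 4^2 = 16, 3^2 = 9
|V|^2 = 16 * 9
= 144


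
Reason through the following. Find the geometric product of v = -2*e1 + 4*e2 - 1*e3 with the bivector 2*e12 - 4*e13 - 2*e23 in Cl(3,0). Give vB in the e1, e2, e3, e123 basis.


vB has grade-1 (vector) and grade-3 (trivector) parts: vB = (v _| B) + (v ^ B).
Vector part <vB>_1:
  e1: -v2*b12 - v3*b13 = -(4)*(2) - (-1)*(-4) = -12
  e2: v1*b12 - v3*b23 = (-2)*(2) - (-1)*(-2) = -6
  e3: v1*b13 + v2*b23 = (-2)*(-4) + (4)*(-2) = 0
Trivector part <vB>_3:
  e123: v1*b23 - v2*b13 + v3*b12 = (-2)*(-2) - (4)*(-4) + (-1)*(2) = 18
vB = -12*e1 - 6*e2 + 0*e3 + 18*e123


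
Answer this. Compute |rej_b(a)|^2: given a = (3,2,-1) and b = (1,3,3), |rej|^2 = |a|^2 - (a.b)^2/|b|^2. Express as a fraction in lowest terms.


|a|^2 = 3^2 + 2^2 + (-1)^2 = 14
|b|^2 = 1^2 + 3^2 + 3^2 = 19
a . b = 3*1 + 2*3 + (-1)*3 = 6
(a.b)^2 = 6^2 = 36
|rej|^2 = 14 - 36/19
= (266 - 36)/19
= 230/19
In lowest terms: 230/19


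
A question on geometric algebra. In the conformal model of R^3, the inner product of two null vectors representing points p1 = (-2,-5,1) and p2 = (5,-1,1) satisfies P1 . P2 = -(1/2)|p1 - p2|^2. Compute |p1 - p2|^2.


p1 - p2 = (-7, -4, 0)
|p1 - p2|^2 = (-7)^2 + (-4)^2 + 0^2
= 49 + 16 + 0
= 65


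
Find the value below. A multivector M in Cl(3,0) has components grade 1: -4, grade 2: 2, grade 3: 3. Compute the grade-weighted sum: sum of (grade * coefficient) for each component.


Grade-weighted sum = sum of grade_k * coefficient_k
1*(-4) = -4
2*2 = 4
3*3 = 9
Total = -4 + 4 + 9 = 9


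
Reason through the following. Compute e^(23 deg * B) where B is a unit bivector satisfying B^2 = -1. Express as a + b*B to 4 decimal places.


For a unit bivector B with B^2 = -1, the exponential series gives
e^(theta*B) = cos(theta) + sin(theta)*B (the GA analogue of Euler's formula).
theta = 23 degrees = 0.401426 rad
cos(23 deg) = 0.9205
sin(23 deg) = 0.3907
exp(theta*B) = 0.9205 + 0.3907*B


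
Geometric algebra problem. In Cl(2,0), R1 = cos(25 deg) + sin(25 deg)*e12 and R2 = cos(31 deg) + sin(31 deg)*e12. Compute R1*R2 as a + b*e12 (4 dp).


Same-plane rotors commute and their half-angles add:
R1*R2 = cos(a1 + a2) + sin(a1 + a2)*e12.
a1 + a2 = 25 + 31 = 56 deg
cos(56 deg) = 0.5592
sin(56 deg) = 0.8290
R1*R2 = 0.5592 + 0.8290*e12


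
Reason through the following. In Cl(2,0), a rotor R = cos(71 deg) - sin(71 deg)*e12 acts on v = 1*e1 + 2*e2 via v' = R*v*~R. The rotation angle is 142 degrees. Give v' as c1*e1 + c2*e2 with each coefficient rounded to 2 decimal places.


Rotor R = cos(71deg) - sin(71deg)*e12
Rotation angle theta = 2 * 71 = 142 degrees
v' = R*v*~R rotates v by theta.
cos(142deg) = -0.7880, sin(142deg) = 0.6157
v'_1 = 1*cos(142deg) - 2*sin(142deg)
= 1*(-0.7880) - 2*0.6157
= -2.02
v'_2 = 1*sin(142deg) + 2*cos(142deg)
= 1*0.6157 + 2*(-0.7880)
= -0.96
v' = -2.02*e1 - 0.96*e2


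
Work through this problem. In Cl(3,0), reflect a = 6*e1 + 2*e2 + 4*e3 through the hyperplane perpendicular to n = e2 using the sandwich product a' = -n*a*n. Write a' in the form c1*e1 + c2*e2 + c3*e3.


Reflection formula: a' = -n*a*n, with n = e2 (unit vector, n^2 = 1).
For reflection through hyperplane perp to e2:
The component along e2 flips sign, others stay.
a = (6, 2, 4)
a' = (6, -2, 4)
a' = 6*e1 - 2*e2 + 4*e3


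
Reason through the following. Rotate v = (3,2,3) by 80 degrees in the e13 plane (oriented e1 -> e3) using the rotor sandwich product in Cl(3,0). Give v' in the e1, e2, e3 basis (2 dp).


Rotor R = cos(40deg) - sin(40deg)*e13
Rotation angle theta = 2 * 40 = 80 degrees in the e13 plane (e1 -> e3).
The component perpendicular to the plane (e2) is invariant: v'_2 = v2 = 2.00
cos(80deg) = 0.1736, sin(80deg) = 0.9848
v'_1 = v1*cos(theta) - v3*sin(theta) = 3*0.1736 - 3*0.9848 = -2.43
v'_3 = v1*sin(theta) + v3*cos(theta) = 3*0.9848 + 3*0.1736 = 3.48
v' = -2.43*e1 + 2.00*e2 + 3.48*e3


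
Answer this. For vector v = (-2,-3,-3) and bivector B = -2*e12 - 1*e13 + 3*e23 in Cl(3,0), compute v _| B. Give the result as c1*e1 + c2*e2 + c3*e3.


Left contraction v _| B = <vB>_1 (grade-1 part of the geometric product vB).
Using e1_|e12 = e2, e2_|e12 = -e1, e1_|e13 = e3, e3_|e13 = -e1, e2_|e23 = e3, e3_|e23 = -e2:
e1 coeff: -v2*b12 - v3*b13 = -(-3)*(-2) - (-3)*(-1) = -9
e2 coeff: v1*b12 - v3*b23 = (-2)*(-2) - (-3)*(3) = 13
e3 coeff: v1*b13 + v2*b23 = (-2)*(-1) + (-3)*(3) = -7
v _| B = -9*e1 + 13*e2 - 7*e3


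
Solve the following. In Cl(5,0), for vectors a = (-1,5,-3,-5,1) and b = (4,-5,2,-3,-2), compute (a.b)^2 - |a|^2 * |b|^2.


a . b = (-1)*4 + 5*(-5) + (-3)*2 + (-5)*(-3) + 1*(-2)
= -4 + (-25) + (-6) + 15 + (-2) = -22
|a|^2 = (-1)^2 + 5^2 + (-3)^2 + (-5)^2 + 1^2 = 61
|b|^2 = 4^2 + (-5)^2 + 2^2 + (-3)^2 + (-2)^2 = 58
(a.b)^2 = (-22)^2 = 484
|a|^2 * |b|^2 = 61 * 58 = 3538
Result = 484 - 3538 = -3054


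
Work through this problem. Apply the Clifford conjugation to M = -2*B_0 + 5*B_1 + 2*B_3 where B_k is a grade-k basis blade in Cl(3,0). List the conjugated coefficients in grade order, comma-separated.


Clifford conjugate sign for grade k: (-1)^(k(k+1)/2)
Grade 0: (-1)^(0*1/2) = (-1)^0 = 1, coeff -2 -> -2
Grade 1: (-1)^(1*2/2) = (-1)^1 = -1, coeff 5 -> -5
Grade 3: (-1)^(3*4/2) = (-1)^6 = 1, coeff 2 -> 2
Conjugated coefficients: -2, -5, 2


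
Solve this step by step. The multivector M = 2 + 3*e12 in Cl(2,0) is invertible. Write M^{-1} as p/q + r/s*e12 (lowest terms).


M = 2 + 3*e12, where e12^2 = -1.
Since M commutes with its reverse ~M = a - b*e12, M * ~M = a^2 - b^2*e12^2 = a^2 + b^2.
So M^{-1} = ~M / (a^2 + b^2) = (a - b*e12)/(a^2 + b^2).
a^2 + b^2 = 4 + 9 = 13
Scalar part = 2/13 = 2/13
Bivector coeff = -3/13 = -3/13
M^{-1} = 2/13 - 3/13*e12


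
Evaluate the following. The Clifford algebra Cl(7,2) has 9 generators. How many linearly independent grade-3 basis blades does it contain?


Number of grade-k basis blades in Cl(p,q) with n = p + q is C(n, k).
n = 7 + 2 = 9
C(9, 3) = 9! / (3! * 6!)
= 362880 / (6 * 720)
= 84


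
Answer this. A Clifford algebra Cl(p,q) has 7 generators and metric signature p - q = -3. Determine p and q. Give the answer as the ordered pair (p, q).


We need p + q = 7 and p - q = -3.
Adding: 2p = 7 + (-3) = 4, so p = 2.
Then q = 7 - 2 = 5.
(p, q) = (2, 5)


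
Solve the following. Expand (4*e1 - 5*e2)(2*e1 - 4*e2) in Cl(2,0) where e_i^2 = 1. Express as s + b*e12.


Expand: (4*e1 - 5*e2)(2*e1 - 4*e2)
= 4*2*e1e1 + 4*(-4)*e1e2 + (-5)*2*e2e1 + (-5)*(-4)*e2e2
Using e1^2 = e2^2 = 1, e2e1 = -e1e2:
Scalar part s = 4*2 + (-5)*(-4) = 8 + 20 = 28
Bivector part b = 4*(-4) - (-5)*2 = -16 - (-10) = -6
uv = 28 - 6*e12


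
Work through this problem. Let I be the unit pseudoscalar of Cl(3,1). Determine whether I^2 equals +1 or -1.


The pseudoscalar I = e1...e_n (product of all n generators) of Cl(p,q) satisfies I^2 = (-1)^(q + n(n-1)/2).
p = 3, q = 1, n = p + q = 4
n(n-1)/2 = 4 * 3 / 2 = 6
Exponent = q + n(n-1)/2 = 1 + 6 = 7
I^2 = (-1)^7 = -1


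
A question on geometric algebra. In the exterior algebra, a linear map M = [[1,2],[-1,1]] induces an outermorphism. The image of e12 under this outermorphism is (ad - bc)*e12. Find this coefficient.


The outermorphism of a linear map f sends e1^e2 to f(e1)^f(e2).
f(e1) = 1*e1 - 1*e2
f(e2) = 2*e1 + 1*e2
f(e1) ^ f(e2) = (1*e1 - 1*e2) ^ (2*e1 + 1*e2)
= 1*1*e12 + (-1)*2*e21
= (1 - (-2))*e12
= 3*e12
Coefficient = 3
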